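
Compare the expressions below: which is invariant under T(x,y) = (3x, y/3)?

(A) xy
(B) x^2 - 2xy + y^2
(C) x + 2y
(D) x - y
A

An expression E(x,y) is invariant under T if E(T(x,y)) = E(x,y). Here T(x,y) = (3x, y/3).
Substitute the transformed coordinates into each option and compare with the original:
(A) xy  ->  (3x)(y/3) = xy   [equals xy: invariant]
(B) x^2 - 2xy + y^2  ->  (3x)^2 - 2(3x)(y/3) + (y/3)^2 = 9x^2 - 2xy + y^2/9   [differs from x^2 - 2xy + y^2: not invariant]
(C) x + 2y  ->  (3x) + 2(y/3) = 3x + 2y/3   [differs from x + 2y: not invariant]
(D) x - y  ->  (3x) - (y/3) = 3x - y/3   [differs from x - y: not invariant]

Only option (A), xy, is unchanged by the transformation.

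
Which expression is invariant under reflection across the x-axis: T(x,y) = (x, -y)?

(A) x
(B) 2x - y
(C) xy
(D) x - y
A

The map is reflection across the x-axis: T(x,y) = (x, -y).
Substitute the transformed coordinates into each option and compare with the original:
(A) x  ->  (x) = x   [equals x: invariant]
(B) 2x - y  ->  2(x) - (-y) = 2x + y   [differs from 2x - y: not invariant]
(C) xy  ->  (x)(-y) = -xy   [differs from xy: not invariant]
(D) x - y  ->  (x) - (-y) = x + y   [differs from x - y: not invariant]

Only option (A), x, is unchanged by the transformation.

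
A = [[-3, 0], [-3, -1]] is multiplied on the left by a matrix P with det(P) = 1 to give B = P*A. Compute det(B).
3

By the multiplicative property of determinants, det(B) = det(P*A) = det(P) * det(A) = det(A),
so the determinant is invariant under multiplication by any determinant-1 matrix; we just need det(A).

det(A) = (-3)(-1) - (0)(-3) = 3 - 0 = 3

Therefore det(B) = 1 * 3 = 3.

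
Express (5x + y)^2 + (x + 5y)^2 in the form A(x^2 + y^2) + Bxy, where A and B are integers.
26(x^2 + y^2) + 20xy

Expanding: (5x + y)^2 = 25x^2 + 10xy + y^2
(x + 5y)^2 = x^2 + 10xy + 25y^2
Sum = (25+1)(x^2+y^2) + 20xy = 26(x^2 + y^2) + 20xy
This is symmetric in x and y.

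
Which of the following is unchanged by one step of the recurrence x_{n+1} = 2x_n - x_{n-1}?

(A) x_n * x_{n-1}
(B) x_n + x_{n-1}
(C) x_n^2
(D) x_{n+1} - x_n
D

For the recurrence x_{n+1} = 2x_n - x_{n-1}:

If x_{n+1} = 2x_n - x_{n-1}, then:
x_{n+1} - x_n = x_n - x_{n-1}
The first difference is constant throughout the sequence.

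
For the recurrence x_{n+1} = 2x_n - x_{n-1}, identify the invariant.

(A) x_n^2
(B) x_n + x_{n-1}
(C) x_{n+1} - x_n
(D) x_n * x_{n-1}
C

For the recurrence x_{n+1} = 2x_n - x_{n-1}:

If x_{n+1} = 2x_n - x_{n-1}, then:
x_{n+1} - x_n = x_n - x_{n-1}
The first difference is constant throughout the sequence.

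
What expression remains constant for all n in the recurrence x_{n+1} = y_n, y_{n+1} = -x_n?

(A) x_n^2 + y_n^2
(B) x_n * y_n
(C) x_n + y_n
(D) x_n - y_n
A

For the recurrence x_{n+1} = y_n, y_{n+1} = -x_n:

x_{n+1}^2 + y_{n+1}^2 = y_n^2 + (-x_n)^2 = x_n^2 + y_n^2
The sum of squares is conserved (like energy in a harmonic oscillator).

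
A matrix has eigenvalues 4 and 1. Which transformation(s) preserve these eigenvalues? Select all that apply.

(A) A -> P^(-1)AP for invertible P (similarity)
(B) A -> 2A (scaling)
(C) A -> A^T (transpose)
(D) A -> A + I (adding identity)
A and C

Eigenvalues are preserved by:
1. Similarity transformations: A -> P^(-1)AP (same characteristic polynomial)
2. Transpose: A^T has the same eigenvalues as A

Eigenvalues are NOT preserved by:
- Adding identity: eigenvalues become 4+1, 1+1
- Scaling: eigenvalues become 8, 2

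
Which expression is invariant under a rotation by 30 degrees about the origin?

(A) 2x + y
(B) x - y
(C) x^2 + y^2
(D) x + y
C

A rotation by 30 degrees sends (x, y) to (sqrt(3)x/2 - y/2, x/2 + sqrt(3)y/2).
Substitute the transformed coordinates into each option and compare with the original:
(A) 2x + y  ->  2(sqrt(3)x/2 - y/2) + (x/2 + sqrt(3)y/2) = x/2 + sqrt(3)x - y + sqrt(3)y/2   [differs from 2x + y: not invariant]
(B) x - y  ->  (sqrt(3)x/2 - y/2) - (x/2 + sqrt(3)y/2) = -x/2 + sqrt(3)x/2 - sqrt(3)y/2 - y/2   [differs from x - y: not invariant]
(C) x^2 + y^2  ->  (sqrt(3)x/2 - y/2)^2 + (x/2 + sqrt(3)y/2)^2 = x^2 + y^2   [equals x^2 + y^2: invariant]
(D) x + y  ->  (sqrt(3)x/2 - y/2) + (x/2 + sqrt(3)y/2) = x/2 + sqrt(3)x/2 - y/2 + sqrt(3)y/2   [differs from x + y: not invariant]

Only option (C), x^2 + y^2, is unchanged by the transformation.
Geometrically, x^2 + y^2 is the squared distance from the origin, which every rotation about the origin preserves.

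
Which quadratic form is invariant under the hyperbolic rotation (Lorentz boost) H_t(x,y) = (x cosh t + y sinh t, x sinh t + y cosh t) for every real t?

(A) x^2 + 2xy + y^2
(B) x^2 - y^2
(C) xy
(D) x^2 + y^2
B

Write x' = x cosh t + y sinh t, y' = x sinh t + y cosh t and substitute into each option:
(A) x^2 + 2xy + y^2: (x' + y')^2 with x' + y' = (x + y)(cosh t + sinh t) = (x + y)e^t, so it becomes (x + y)^2 e^(2t)   [not invariant for t != 0]
(B) x^2 - y^2: (x cosh t + y sinh t)^2 - (x sinh t + y cosh t)^2 = x^2(cosh^2 t - sinh^2 t) + 2xy(cosh t sinh t - sinh t cosh t) + y^2(sinh^2 t - cosh^2 t) = x^2 - y^2   [invariant, using cosh^2 t - sinh^2 t = 1]
(C) xy: (x cosh t + y sinh t)(x sinh t + y cosh t) = xy(cosh^2 t + sinh^2 t) + (x^2 + y^2) sinh t cosh t = xy cosh 2t + (x^2 + y^2)(sinh 2t)/2   [not invariant for t != 0]
(D) x^2 + y^2: (x cosh t + y sinh t)^2 + (x sinh t + y cosh t)^2 = (x^2 + y^2)(cosh^2 t + sinh^2 t) + 4xy sinh t cosh t = (x^2 + y^2) cosh 2t + 2xy sinh 2t   [not invariant for t != 0]

Only (B) x^2 - y^2 is unchanged; it is the Minkowski form preserved by Lorentz boosts, just as x^2 + y^2 is preserved by ordinary rotations.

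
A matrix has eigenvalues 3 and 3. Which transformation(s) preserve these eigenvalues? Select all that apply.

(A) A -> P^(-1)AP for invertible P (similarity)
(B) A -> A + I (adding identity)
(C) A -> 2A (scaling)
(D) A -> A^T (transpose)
A and D

Eigenvalues are preserved by:
1. Similarity transformations: A -> P^(-1)AP (same characteristic polynomial)
2. Transpose: A^T has the same eigenvalues as A

Eigenvalues are NOT preserved by:
- Adding identity: eigenvalues become 3+1, 3+1
- Scaling: eigenvalues become 6, 6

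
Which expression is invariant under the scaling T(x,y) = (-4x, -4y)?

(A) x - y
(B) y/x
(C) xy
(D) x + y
B

Under the uniform scaling T(x,y) = (-4x, -4y):
Substitute the transformed coordinates into each option and compare with the original:
(A) x - y  ->  (-4x) - (-4y) = -4x + 4y   [differs from x - y: not invariant]
(B) y/x  ->  (-4y)/(-4x) = y/x   [equals y/x: invariant]
(C) xy  ->  (-4x)(-4y) = 16xy   [differs from xy: not invariant]
(D) x + y  ->  (-4x) + (-4y) = -4x - 4y   [differs from x + y: not invariant]

Only option (B), y/x, is unchanged by the transformation.
The common factor -4 cancels in a ratio of coordinates, while sums, products and sums of squares pick up factors of -4 or 16.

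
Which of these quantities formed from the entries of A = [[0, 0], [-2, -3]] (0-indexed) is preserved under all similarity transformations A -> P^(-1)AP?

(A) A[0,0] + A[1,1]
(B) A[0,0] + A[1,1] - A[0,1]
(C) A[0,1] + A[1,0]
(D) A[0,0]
A

A[0,0] + A[1,1] is the trace of A. By the cyclic property of the trace, tr(P^(-1)AP) = tr(APP^(-1)) = tr(A), so it is the same for every matrix similar to A.

The other combinations are not similarity invariants. For example, take P = [[1, 1], [1, 2]] (det P = 1), so P^(-1) = [[2, -1], [-1, 1]] and
B = P^(-1)AP = [[5, 8], [-5, -8]].
Evaluating each option on A and on B:
(A) A[0,0] + A[1,1]: -3 for A, -3 for B -> unchanged
(B) A[0,0] + A[1,1] - A[0,1]: -3 for A, -11 for B -> changes
(C) A[0,1] + A[1,0]: -2 for A, 3 for B -> changes
(D) A[0,0]: 0 for A, 5 for B -> changes

Only (A) A[0,0] + A[1,1] = -3 survives (and it does so for every P, not just this one), so it is the invariant.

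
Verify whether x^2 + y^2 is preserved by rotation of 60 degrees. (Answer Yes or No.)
Yes

Applying rotation by 60 degrees: x' = x*cos(60 degrees) - y*sin(60 degrees) = x/2 - sqrt(3)y/2, y' = x*sin(60 degrees) + y*cos(60 degrees) = sqrt(3)x/2 + y/2

Substituting into x^2 + y^2:
(x/2 - sqrt(3)y/2)^2 + (sqrt(3)x/2 + y/2)^2
= x^2 + y^2

This equals the original expression x^2 + y^2, so it IS invariant.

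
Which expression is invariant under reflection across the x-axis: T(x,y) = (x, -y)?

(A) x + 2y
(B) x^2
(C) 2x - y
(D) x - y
B

The map is reflection across the x-axis: T(x,y) = (x, -y).
Substitute the transformed coordinates into each option and compare with the original:
(A) x + 2y  ->  (x) + 2(-y) = x - 2y   [differs from x + 2y: not invariant]
(B) x^2  ->  (x)^2 = x^2   [equals x^2: invariant]
(C) 2x - y  ->  2(x) - (-y) = 2x + y   [differs from 2x - y: not invariant]
(D) x - y  ->  (x) - (-y) = x + y   [differs from x - y: not invariant]

Only option (B), x^2, is unchanged by the transformation.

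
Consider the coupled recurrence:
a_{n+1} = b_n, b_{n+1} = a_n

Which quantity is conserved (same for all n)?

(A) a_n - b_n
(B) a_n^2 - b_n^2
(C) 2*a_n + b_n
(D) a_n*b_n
D

Replace a_n by a_{n+1} = b_n and b_n by b_{n+1} = a_n in each option and simplify:
(A) a_n - b_n  ->  (b_n) - (a_n) = -a_n + b_n   [not conserved]
(B) a_n^2 - b_n^2  ->  (b_n)^2 - (a_n)^2 = -a_n^2 + b_n^2   [not conserved]
(C) 2*a_n + b_n  ->  2*(b_n) + (a_n) = a_n + 2*b_n   [not conserved]
(D) a_n*b_n  ->  (b_n)*(a_n) = a_n*b_n   [conserved]

Only (D) a_n*b_n returns to itself after one step, so it is the conserved quantity.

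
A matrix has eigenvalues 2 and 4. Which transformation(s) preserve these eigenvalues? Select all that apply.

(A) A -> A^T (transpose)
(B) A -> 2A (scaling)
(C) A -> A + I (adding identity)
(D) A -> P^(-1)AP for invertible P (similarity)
A and D

Eigenvalues are preserved by:
1. Similarity transformations: A -> P^(-1)AP (same characteristic polynomial)
2. Transpose: A^T has the same eigenvalues as A

Eigenvalues are NOT preserved by:
- Adding identity: eigenvalues become 2+1, 4+1
- Scaling: eigenvalues become 4, 8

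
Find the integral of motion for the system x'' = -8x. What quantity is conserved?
E = (x')^2 + 8x^2

Multiply the equation by x':
x' * x'' = -8x * x'
The left side is d/dt[(x')^2/2] and the right side is d/dt[-8x^2/2], so
d/dt[(x')^2/2 + 8x^2/2] = 0, i.e. (x')^2/2 + 8x^2/2 = constant.
Multiplying by 2, the integral of motion is E = (x')^2 + 8x^2.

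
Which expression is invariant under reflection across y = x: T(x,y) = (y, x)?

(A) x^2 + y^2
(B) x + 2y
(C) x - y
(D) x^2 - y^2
A

The map is reflection across y = x: T(x,y) = (y, x).
Substitute the transformed coordinates into each option and compare with the original:
(A) x^2 + y^2  ->  (y)^2 + (x)^2 = x^2 + y^2   [equals x^2 + y^2: invariant]
(B) x + 2y  ->  (y) + 2(x) = 2x + y   [differs from x + 2y: not invariant]
(C) x - y  ->  (y) - (x) = -x + y   [differs from x - y: not invariant]
(D) x^2 - y^2  ->  (y)^2 - (x)^2 = -x^2 + y^2   [differs from x^2 - y^2: not invariant]

Only option (A), x^2 + y^2, is unchanged by the transformation.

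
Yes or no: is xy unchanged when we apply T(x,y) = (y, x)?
Yes

Substitute T(x,y) = (y, x) into the expression and compare with the original.

Original: xy
After applying T: (y)(x) = xy

This is identical to the original xy, so the expression is invariant.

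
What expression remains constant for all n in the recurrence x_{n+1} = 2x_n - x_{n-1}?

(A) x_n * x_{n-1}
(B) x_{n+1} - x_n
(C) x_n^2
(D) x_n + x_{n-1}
B

For the recurrence x_{n+1} = 2x_n - x_{n-1}:

If x_{n+1} = 2x_n - x_{n-1}, then:
x_{n+1} - x_n = x_n - x_{n-1}
The first difference is constant throughout the sequence.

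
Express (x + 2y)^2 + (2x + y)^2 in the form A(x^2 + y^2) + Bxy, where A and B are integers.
5(x^2 + y^2) + 8xy

Expanding: (x + 2y)^2 = x^2 + 4xy + 4y^2
(2x + y)^2 = 4x^2 + 4xy + y^2
Sum = (1+4)(x^2+y^2) + 8xy = 5(x^2 + y^2) + 8xy
This is symmetric in x and y.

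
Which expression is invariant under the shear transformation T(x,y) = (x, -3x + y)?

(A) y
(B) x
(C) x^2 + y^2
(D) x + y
B

Under the shear T(x,y) = (x, -3x + y):
Substitute the transformed coordinates into each option and compare with the original:
(A) y  ->  (-3x + y) = -3x + y   [differs from y: not invariant]
(B) x  ->  (x) = x   [equals x: invariant]
(C) x^2 + y^2  ->  (x)^2 + (-3x + y)^2 = 10x^2 - 6xy + y^2   [differs from x^2 + y^2: not invariant]
(D) x + y  ->  (x) + (-3x + y) = -2x + y   [differs from x + y: not invariant]

Only option (B), x, is unchanged by the transformation.
A vertical shear moves points parallel to the y-axis, so the x-coordinate (and any function of x alone) is unchanged.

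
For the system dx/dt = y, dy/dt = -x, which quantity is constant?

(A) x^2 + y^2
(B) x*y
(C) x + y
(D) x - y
A

A first integral I satisfies dI/dt = 0 along every solution. Differentiate each option and use the equation of motion:
(A) d/dt[x^2 + y^2] = 2x*dx/dt + 2y*dy/dt = 2x*y + 2y*(-x) = 0
(B) d/dt[x*y] = (dx/dt)y + x(dy/dt) = y^2 - x^2, not identically 0
(C) d/dt[x + y] = y + (-x) = y - x, not identically 0
(D) d/dt[x - y] = y - (-x) = x + y, not identically 0

Only (A) has zero time-derivative. So x^2 + y^2 (the squared radius; trajectories are circles) is the conserved quantity.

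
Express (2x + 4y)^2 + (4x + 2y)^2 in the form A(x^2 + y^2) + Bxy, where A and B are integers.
20(x^2 + y^2) + 32xy

Expanding: (2x + 4y)^2 = 4x^2 + 16xy + 16y^2
(4x + 2y)^2 = 16x^2 + 16xy + 4y^2
Sum = (4+16)(x^2+y^2) + 32xy = 20(x^2 + y^2) + 32xy
This is symmetric in x and y.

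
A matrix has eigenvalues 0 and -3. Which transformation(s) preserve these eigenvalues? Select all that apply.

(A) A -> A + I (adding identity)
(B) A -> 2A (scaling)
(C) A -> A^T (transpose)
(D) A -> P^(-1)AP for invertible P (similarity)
C and D

Eigenvalues are preserved by:
1. Similarity transformations: A -> P^(-1)AP (same characteristic polynomial)
2. Transpose: A^T has the same eigenvalues as A

Eigenvalues are NOT preserved by:
- Adding identity: eigenvalues become 0+1, -3+1
- Scaling: eigenvalues become 0, -6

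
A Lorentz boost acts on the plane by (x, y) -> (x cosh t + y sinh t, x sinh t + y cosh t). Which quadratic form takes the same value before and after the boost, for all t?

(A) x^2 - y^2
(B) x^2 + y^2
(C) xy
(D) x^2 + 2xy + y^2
A

Write x' = x cosh t + y sinh t, y' = x sinh t + y cosh t and substitute into each option:
(A) x^2 - y^2: (x cosh t + y sinh t)^2 - (x sinh t + y cosh t)^2 = x^2(cosh^2 t - sinh^2 t) + 2xy(cosh t sinh t - sinh t cosh t) + y^2(sinh^2 t - cosh^2 t) = x^2 - y^2   [invariant, using cosh^2 t - sinh^2 t = 1]
(B) x^2 + y^2: (x cosh t + y sinh t)^2 + (x sinh t + y cosh t)^2 = (x^2 + y^2)(cosh^2 t + sinh^2 t) + 4xy sinh t cosh t = (x^2 + y^2) cosh 2t + 2xy sinh 2t   [not invariant for t != 0]
(C) xy: (x cosh t + y sinh t)(x sinh t + y cosh t) = xy(cosh^2 t + sinh^2 t) + (x^2 + y^2) sinh t cosh t = xy cosh 2t + (x^2 + y^2)(sinh 2t)/2   [not invariant for t != 0]
(D) x^2 + 2xy + y^2: (x' + y')^2 with x' + y' = (x + y)(cosh t + sinh t) = (x + y)e^t, so it becomes (x + y)^2 e^(2t)   [not invariant for t != 0]

Only (A) x^2 - y^2 is unchanged; it is the Minkowski form preserved by Lorentz boosts, just as x^2 + y^2 is preserved by ordinary rotations.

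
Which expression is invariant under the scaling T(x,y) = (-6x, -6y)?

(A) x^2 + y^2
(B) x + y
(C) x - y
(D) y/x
D

Under the uniform scaling T(x,y) = (-6x, -6y):
Substitute the transformed coordinates into each option and compare with the original:
(A) x^2 + y^2  ->  (-6x)^2 + (-6y)^2 = 36x^2 + 36y^2   [differs from x^2 + y^2: not invariant]
(B) x + y  ->  (-6x) + (-6y) = -6x - 6y   [differs from x + y: not invariant]
(C) x - y  ->  (-6x) - (-6y) = -6x + 6y   [differs from x - y: not invariant]
(D) y/x  ->  (-6y)/(-6x) = y/x   [equals y/x: invariant]

Only option (D), y/x, is unchanged by the transformation.
The common factor -6 cancels in a ratio of coordinates, while sums, products and sums of squares pick up factors of -6 or 36.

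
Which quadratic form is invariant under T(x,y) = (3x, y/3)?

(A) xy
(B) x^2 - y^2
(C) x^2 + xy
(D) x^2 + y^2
A

T multiplies x by 3 and divides y by 3.
Substitute the transformed coordinates into each option and compare with the original:
(A) xy  ->  (3x)(y/3) = xy   [equals xy: invariant]
(B) x^2 - y^2  ->  (3x)^2 - (y/3)^2 = 9x^2 - y^2/9   [differs from x^2 - y^2: not invariant]
(C) x^2 + xy  ->  (3x)^2 + (3x)(y/3) = 9x^2 + xy   [differs from x^2 + xy: not invariant]
(D) x^2 + y^2  ->  (3x)^2 + (y/3)^2 = 9x^2 + y^2/9   [differs from x^2 + y^2: not invariant]

Only option (A), xy, is unchanged by the transformation.
The factors 3 and 1/3 cancel only in the pure product xy.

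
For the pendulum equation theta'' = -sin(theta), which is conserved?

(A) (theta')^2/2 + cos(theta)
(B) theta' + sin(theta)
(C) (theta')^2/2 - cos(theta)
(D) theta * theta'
C

A first integral I satisfies dI/dt = 0 along every solution. Differentiate each option and use the equation of motion:
(A) d/dt[(theta')^2/2 + cos(theta)] = theta' theta'' - sin(theta) theta' = -2 theta' sin(theta), not identically 0
(B) d/dt[theta' + sin(theta)] = theta'' + cos(theta) theta' = -sin(theta) + theta' cos(theta), not identically 0
(C) d/dt[(theta')^2/2 - cos(theta)] = theta' theta'' + sin(theta) theta' = theta'(-sin(theta)) + theta' sin(theta) = 0
(D) d/dt[theta * theta'] = (theta')^2 + theta theta'' = (theta')^2 - theta sin(theta), not identically 0

Only (C) has zero time-derivative. This is the total energy: kinetic (theta')^2/2 plus potential -cos(theta).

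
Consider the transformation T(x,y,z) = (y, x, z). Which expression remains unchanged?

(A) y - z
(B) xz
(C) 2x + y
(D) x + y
D

Apply T(x,y,z) = (y, x, z) to each option, i.e. replace (x, y, z) by the transformed coordinates.
Substitute the transformed coordinates into each option and compare with the original:
(A) y - z  ->  (x) - (z) = x - z   [differs from y - z: not invariant]
(B) xz  ->  (y)(z) = yz   [differs from xz: not invariant]
(C) 2x + y  ->  2(y) + (x) = x + 2y   [differs from 2x + y: not invariant]
(D) x + y  ->  (y) + (x) = x + y   [equals x + y: invariant]

Only option (D), x + y, is unchanged by the transformation.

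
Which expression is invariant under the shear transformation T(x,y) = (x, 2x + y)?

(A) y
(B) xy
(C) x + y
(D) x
D

Under the shear T(x,y) = (x, 2x + y):
Substitute the transformed coordinates into each option and compare with the original:
(A) y  ->  (2x + y) = 2x + y   [differs from y: not invariant]
(B) xy  ->  (x)(2x + y) = 2x^2 + xy   [differs from xy: not invariant]
(C) x + y  ->  (x) + (2x + y) = 3x + y   [differs from x + y: not invariant]
(D) x  ->  (x) = x   [equals x: invariant]

Only option (D), x, is unchanged by the transformation.
A vertical shear moves points parallel to the y-axis, so the x-coordinate (and any function of x alone) is unchanged.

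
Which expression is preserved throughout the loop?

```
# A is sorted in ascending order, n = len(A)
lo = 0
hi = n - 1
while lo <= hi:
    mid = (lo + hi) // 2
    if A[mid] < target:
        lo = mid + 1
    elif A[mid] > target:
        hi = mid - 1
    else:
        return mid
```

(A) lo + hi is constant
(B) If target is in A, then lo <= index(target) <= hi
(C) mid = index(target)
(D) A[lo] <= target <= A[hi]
B

A loop invariant must hold before the first iteration and be re-established by every execution of the body.

(B) If target is in A, then lo <= index(target) <= hi: Before the loop [lo, hi] = [0, n-1] covers every index. When A[mid] < target, sortedness puts target strictly to the right of mid, so setting lo = mid + 1 keeps index(target) in [lo, hi]; symmetrically for hi = mid - 1. Hence 'if target is in A then lo <= index(target) <= hi' holds after every iteration, and when lo > hi it proves target is absent.

The other options fail:
(A) lo + hi is constant: each iteration moves exactly one of lo, hi, so lo + hi changes (e.g. 0 + (n-1) becomes (mid+1) + (n-1)).
(C) mid = index(target): mid is just the current probe; it equals index(target) only on the iteration that returns.
(D) A[lo] <= target <= A[hi]: fails when target is not in A (e.g. target < A[0] already violates it before the loop), so it is not maintained in general.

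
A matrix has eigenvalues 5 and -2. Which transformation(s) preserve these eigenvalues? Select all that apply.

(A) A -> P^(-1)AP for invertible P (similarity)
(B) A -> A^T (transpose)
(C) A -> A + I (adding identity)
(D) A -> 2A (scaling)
A and B

Eigenvalues are preserved by:
1. Similarity transformations: A -> P^(-1)AP (same characteristic polynomial)
2. Transpose: A^T has the same eigenvalues as A

Eigenvalues are NOT preserved by:
- Adding identity: eigenvalues become 5+1, -2+1
- Scaling: eigenvalues become 10, -4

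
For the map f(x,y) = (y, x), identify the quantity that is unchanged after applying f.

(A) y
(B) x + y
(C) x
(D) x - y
B

For f(x,y) = (y, x):
After applying f: x' = y, y' = x. So x' + y' = y + x = x + y.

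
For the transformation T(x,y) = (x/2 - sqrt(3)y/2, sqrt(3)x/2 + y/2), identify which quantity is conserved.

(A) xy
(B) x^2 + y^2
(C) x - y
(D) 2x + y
B

An expression E(x,y) is invariant under T if E(T(x,y)) = E(x,y). Here T(x,y) = (x/2 - sqrt(3)y/2, sqrt(3)x/2 + y/2).
Substitute the transformed coordinates into each option and compare with the original:
(A) xy  ->  (x/2 - sqrt(3)y/2)(sqrt(3)x/2 + y/2) = sqrt(3)x^2/4 - xy/2 - sqrt(3)y^2/4   [differs from xy: not invariant]
(B) x^2 + y^2  ->  (x/2 - sqrt(3)y/2)^2 + (sqrt(3)x/2 + y/2)^2 = x^2 + y^2   [equals x^2 + y^2: invariant]
(C) x - y  ->  (x/2 - sqrt(3)y/2) - (sqrt(3)x/2 + y/2) = -sqrt(3)x/2 + x/2 - sqrt(3)y/2 - y/2   [differs from x - y: not invariant]
(D) 2x + y  ->  2(x/2 - sqrt(3)y/2) + (sqrt(3)x/2 + y/2) = sqrt(3)x/2 + x - sqrt(3)y + y/2   [differs from 2x + y: not invariant]

Only option (B), x^2 + y^2, is unchanged by the transformation.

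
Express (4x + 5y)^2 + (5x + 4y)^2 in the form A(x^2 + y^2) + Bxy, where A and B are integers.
41(x^2 + y^2) + 80xy

Expanding: (4x + 5y)^2 = 16x^2 + 40xy + 25y^2
(5x + 4y)^2 = 25x^2 + 40xy + 16y^2
Sum = (16+25)(x^2+y^2) + 80xy = 41(x^2 + y^2) + 80xy
This is symmetric in x and y.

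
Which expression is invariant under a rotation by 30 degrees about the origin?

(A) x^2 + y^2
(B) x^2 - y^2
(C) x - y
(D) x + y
A

A rotation by 30 degrees sends (x, y) to (sqrt(3)x/2 - y/2, x/2 + sqrt(3)y/2).
Substitute the transformed coordinates into each option and compare with the original:
(A) x^2 + y^2  ->  (sqrt(3)x/2 - y/2)^2 + (x/2 + sqrt(3)y/2)^2 = x^2 + y^2   [equals x^2 + y^2: invariant]
(B) x^2 - y^2  ->  (sqrt(3)x/2 - y/2)^2 - (x/2 + sqrt(3)y/2)^2 = x^2/2 - sqrt(3)xy - y^2/2   [differs from x^2 - y^2: not invariant]
(C) x - y  ->  (sqrt(3)x/2 - y/2) - (x/2 + sqrt(3)y/2) = -x/2 + sqrt(3)x/2 - sqrt(3)y/2 - y/2   [differs from x - y: not invariant]
(D) x + y  ->  (sqrt(3)x/2 - y/2) + (x/2 + sqrt(3)y/2) = x/2 + sqrt(3)x/2 - y/2 + sqrt(3)y/2   [differs from x + y: not invariant]

Only option (A), x^2 + y^2, is unchanged by the transformation.
Geometrically, x^2 + y^2 is the squared distance from the origin, which every rotation about the origin preserves.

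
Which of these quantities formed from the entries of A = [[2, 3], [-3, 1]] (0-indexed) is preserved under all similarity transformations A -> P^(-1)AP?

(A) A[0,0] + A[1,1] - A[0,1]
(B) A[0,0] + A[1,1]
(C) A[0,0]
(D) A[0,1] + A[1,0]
B

A[0,0] + A[1,1] is the trace of A. By the cyclic property of the trace, tr(P^(-1)AP) = tr(APP^(-1)) = tr(A), so it is the same for every matrix similar to A.

The other combinations are not similarity invariants. For example, take P = [[2, 1], [1, 1]] (det P = 1), so P^(-1) = [[1, -1], [-1, 2]] and
B = P^(-1)AP = [[12, 7], [-17, -9]].
Evaluating each option on A and on B:
(A) A[0,0] + A[1,1] - A[0,1]: 0 for A, -4 for B -> changes
(B) A[0,0] + A[1,1]: 3 for A, 3 for B -> unchanged
(C) A[0,0]: 2 for A, 12 for B -> changes
(D) A[0,1] + A[1,0]: 0 for A, -10 for B -> changes

Only (B) A[0,0] + A[1,1] = 3 survives (and it does so for every P, not just this one), so it is the invariant.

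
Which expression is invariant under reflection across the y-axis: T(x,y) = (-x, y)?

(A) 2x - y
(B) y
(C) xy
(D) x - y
B

The map is reflection across the y-axis: T(x,y) = (-x, y).
Substitute the transformed coordinates into each option and compare with the original:
(A) 2x - y  ->  2(-x) - (y) = -2x - y   [differs from 2x - y: not invariant]
(B) y  ->  (y) = y   [equals y: invariant]
(C) xy  ->  (-x)(y) = -xy   [differs from xy: not invariant]
(D) x - y  ->  (-x) - (y) = -x - y   [differs from x - y: not invariant]

Only option (B), y, is unchanged by the transformation.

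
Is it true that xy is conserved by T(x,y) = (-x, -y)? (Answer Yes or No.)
Yes

Substitute T(x,y) = (-x, -y) into the expression and compare with the original.

Original: xy
After applying T: (-x)(-y) = xy

This is identical to the original xy, so the expression is invariant.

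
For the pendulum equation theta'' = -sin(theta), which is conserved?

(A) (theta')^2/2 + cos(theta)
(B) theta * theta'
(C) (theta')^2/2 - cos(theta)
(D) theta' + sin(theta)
C

A first integral I satisfies dI/dt = 0 along every solution. Differentiate each option and use the equation of motion:
(A) d/dt[(theta')^2/2 + cos(theta)] = theta' theta'' - sin(theta) theta' = -2 theta' sin(theta), not identically 0
(B) d/dt[theta * theta'] = (theta')^2 + theta theta'' = (theta')^2 - theta sin(theta), not identically 0
(C) d/dt[(theta')^2/2 - cos(theta)] = theta' theta'' + sin(theta) theta' = theta'(-sin(theta)) + theta' sin(theta) = 0
(D) d/dt[theta' + sin(theta)] = theta'' + cos(theta) theta' = -sin(theta) + theta' cos(theta), not identically 0

Only (C) has zero time-derivative. This is the total energy: kinetic (theta')^2/2 plus potential -cos(theta).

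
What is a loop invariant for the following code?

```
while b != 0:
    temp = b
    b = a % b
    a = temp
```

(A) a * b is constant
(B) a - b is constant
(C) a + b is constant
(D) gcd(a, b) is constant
D

A loop invariant must hold before the first iteration and be re-established by every execution of the body.

(D) gcd(a, b) is constant: One iteration replaces (a, b) by (b, a mod b). Since a mod b = a - q*b for an integer q, any common divisor of a and b divides b and a mod b, and conversely; hence gcd(b, a mod b) = gcd(a, b). For instance (38, 4) -> (4, 2) keeps gcd = 2. At exit b = 0 and a = gcd of the original inputs.

The other options fail:
(A) a * b is constant: e.g. (a, b) = (38, 4) -> (4, 2): the product goes from 152 to 8.
(B) a - b is constant: e.g. (a, b) = (38, 4) -> (4, 2): the difference goes from 34 to 2.
(C) a + b is constant: e.g. (a, b) = (38, 4) -> (4, 2): the sum goes from 42 to 6.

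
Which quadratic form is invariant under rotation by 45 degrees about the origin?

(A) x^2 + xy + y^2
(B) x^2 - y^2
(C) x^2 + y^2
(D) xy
C

Rotation by 45 degrees sends (x, y) to (sqrt(2)x/2 - sqrt(2)y/2, sqrt(2)x/2 + sqrt(2)y/2).
Substitute the transformed coordinates into each option and compare with the original:
(A) x^2 + xy + y^2  ->  (sqrt(2)x/2 - sqrt(2)y/2)^2 + (sqrt(2)x/2 - sqrt(2)y/2)(sqrt(2)x/2 + sqrt(2)y/2) + (sqrt(2)x/2 + sqrt(2)y/2)^2 = 3x^2/2 + y^2/2   [differs from x^2 + xy + y^2: not invariant]
(B) x^2 - y^2  ->  (sqrt(2)x/2 - sqrt(2)y/2)^2 - (sqrt(2)x/2 + sqrt(2)y/2)^2 = -2xy   [differs from x^2 - y^2: not invariant]
(C) x^2 + y^2  ->  (sqrt(2)x/2 - sqrt(2)y/2)^2 + (sqrt(2)x/2 + sqrt(2)y/2)^2 = x^2 + y^2   [equals x^2 + y^2: invariant]
(D) xy  ->  (sqrt(2)x/2 - sqrt(2)y/2)(sqrt(2)x/2 + sqrt(2)y/2) = x^2/2 - y^2/2   [differs from xy: not invariant]

Only option (C), x^2 + y^2, is unchanged by the transformation.
x^2 + y^2 is the squared distance from the origin, which rotations preserve.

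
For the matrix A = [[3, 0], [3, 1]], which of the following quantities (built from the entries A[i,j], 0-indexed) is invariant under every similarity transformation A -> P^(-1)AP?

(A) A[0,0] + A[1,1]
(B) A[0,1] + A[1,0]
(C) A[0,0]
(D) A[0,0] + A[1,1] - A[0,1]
A

A[0,0] + A[1,1] is the trace of A. By the cyclic property of the trace, tr(P^(-1)AP) = tr(APP^(-1)) = tr(A), so it is the same for every matrix similar to A.

The other combinations are not similarity invariants. For example, take P = [[1, -1], [0, 1]] (det P = 1), so P^(-1) = [[1, 1], [0, 1]] and
B = P^(-1)AP = [[6, -5], [3, -2]].
Evaluating each option on A and on B:
(A) A[0,0] + A[1,1]: 4 for A, 4 for B -> unchanged
(B) A[0,1] + A[1,0]: 3 for A, -2 for B -> changes
(C) A[0,0]: 3 for A, 6 for B -> changes
(D) A[0,0] + A[1,1] - A[0,1]: 4 for A, 9 for B -> changes

Only (A) A[0,0] + A[1,1] = 4 survives (and it does so for every P, not just this one), so it is the invariant.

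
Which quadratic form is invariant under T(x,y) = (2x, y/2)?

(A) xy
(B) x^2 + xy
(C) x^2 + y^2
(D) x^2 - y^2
A

T multiplies x by 2 and divides y by 2.
Substitute the transformed coordinates into each option and compare with the original:
(A) xy  ->  (2x)(y/2) = xy   [equals xy: invariant]
(B) x^2 + xy  ->  (2x)^2 + (2x)(y/2) = 4x^2 + xy   [differs from x^2 + xy: not invariant]
(C) x^2 + y^2  ->  (2x)^2 + (y/2)^2 = 4x^2 + y^2/4   [differs from x^2 + y^2: not invariant]
(D) x^2 - y^2  ->  (2x)^2 - (y/2)^2 = 4x^2 - y^2/4   [differs from x^2 - y^2: not invariant]

Only option (A), xy, is unchanged by the transformation.
The factors 2 and 1/2 cancel only in the pure product xy.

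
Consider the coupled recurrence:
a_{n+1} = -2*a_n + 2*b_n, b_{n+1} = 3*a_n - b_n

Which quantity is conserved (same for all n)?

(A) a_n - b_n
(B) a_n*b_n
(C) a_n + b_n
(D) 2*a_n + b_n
C

Replace a_n by a_{n+1} = -2*a_n + 2*b_n and b_n by b_{n+1} = 3*a_n - b_n in each option and simplify:
(A) a_n - b_n  ->  (-2*a_n + 2*b_n) - (3*a_n - b_n) = -5*a_n + 3*b_n   [not conserved]
(B) a_n*b_n  ->  (-2*a_n + 2*b_n)*(3*a_n - b_n) = -6*a_n^2 + 8*a_n*b_n - 2*b_n^2   [not conserved]
(C) a_n + b_n  ->  (-2*a_n + 2*b_n) + (3*a_n - b_n) = a_n + b_n   [conserved]
(D) 2*a_n + b_n  ->  2*(-2*a_n + 2*b_n) + (3*a_n - b_n) = -a_n + 3*b_n   [not conserved]

Only (C) a_n + b_n returns to itself after one step, so it is the conserved quantity.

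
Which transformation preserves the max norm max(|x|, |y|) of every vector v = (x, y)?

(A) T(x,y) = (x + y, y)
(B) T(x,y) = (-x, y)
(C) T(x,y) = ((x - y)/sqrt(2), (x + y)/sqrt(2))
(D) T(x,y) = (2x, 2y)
B

A transformation preserves a norm if ||T(v)|| = ||v|| for every v; a single vector where the norm changes rules an option out.

(A) T(x,y) = (x + y, y): v = (1, 1) has norm max(|1|, |1|) = 1, but T(v) = (2, 1) has norm 2 -- not preserved.
(B) T(x,y) = (-x, y): preserves the norm -- it only permutes the coordinates and/or flips signs, which leaves max(|x|, |y|) unchanged.
(C) T(x,y) = ((x - y)/sqrt(2), (x + y)/sqrt(2)): v = (1, 0) has norm max(|1|, |0|) = 1, but T(v) = (sqrt(2)/2, sqrt(2)/2) has norm sqrt(2)/2 -- not preserved.
(D) T(x,y) = (2x, 2y): v = (1, 0) has norm max(|1|, |0|) = 1, but T(v) = (2, 0) has norm 2 -- not preserved.

Therefore the answer is (B).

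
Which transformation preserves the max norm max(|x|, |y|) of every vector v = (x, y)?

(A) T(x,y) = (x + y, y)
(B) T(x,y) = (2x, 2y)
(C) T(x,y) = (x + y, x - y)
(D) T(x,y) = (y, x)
D

A transformation preserves a norm if ||T(v)|| = ||v|| for every v; a single vector where the norm changes rules an option out.

(A) T(x,y) = (x + y, y): v = (1, 1) has norm max(|1|, |1|) = 1, but T(v) = (2, 1) has norm 2 -- not preserved.
(B) T(x,y) = (2x, 2y): v = (1, 0) has norm max(|1|, |0|) = 1, but T(v) = (2, 0) has norm 2 -- not preserved.
(C) T(x,y) = (x + y, x - y): v = (1, 1) has norm max(|1|, |1|) = 1, but T(v) = (2, 0) has norm 2 -- not preserved.
(D) T(x,y) = (y, x): preserves the norm -- it only permutes the coordinates and/or flips signs, which leaves max(|x|, |y|) unchanged.

Therefore the answer is (D).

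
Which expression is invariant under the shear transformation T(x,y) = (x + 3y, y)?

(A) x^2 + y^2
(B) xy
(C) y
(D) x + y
C

Under the shear T(x,y) = (x + 3y, y):
Substitute the transformed coordinates into each option and compare with the original:
(A) x^2 + y^2  ->  (x + 3y)^2 + (y)^2 = x^2 + 6xy + 10y^2   [differs from x^2 + y^2: not invariant]
(B) xy  ->  (x + 3y)(y) = xy + 3y^2   [differs from xy: not invariant]
(C) y  ->  (y) = y   [equals y: invariant]
(D) x + y  ->  (x + 3y) + (y) = x + 4y   [differs from x + y: not invariant]

Only option (C), y, is unchanged by the transformation.
A horizontal shear moves points parallel to the x-axis, so the y-coordinate (and any function of y alone) is unchanged.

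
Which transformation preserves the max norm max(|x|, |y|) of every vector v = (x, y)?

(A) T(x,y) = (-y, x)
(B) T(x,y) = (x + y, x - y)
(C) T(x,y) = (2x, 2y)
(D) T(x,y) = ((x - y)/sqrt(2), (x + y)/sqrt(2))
A

A transformation preserves a norm if ||T(v)|| = ||v|| for every v; a single vector where the norm changes rules an option out.

(A) T(x,y) = (-y, x): preserves the norm -- it only permutes the coordinates and/or flips signs, which leaves max(|x|, |y|) unchanged.
(B) T(x,y) = (x + y, x - y): v = (1, 1) has norm max(|1|, |1|) = 1, but T(v) = (2, 0) has norm 2 -- not preserved.
(C) T(x,y) = (2x, 2y): v = (1, 0) has norm max(|1|, |0|) = 1, but T(v) = (2, 0) has norm 2 -- not preserved.
(D) T(x,y) = ((x - y)/sqrt(2), (x + y)/sqrt(2)): v = (1, 0) has norm max(|1|, |0|) = 1, but T(v) = (sqrt(2)/2, sqrt(2)/2) has norm sqrt(2)/2 -- not preserved.

Therefore the answer is (A).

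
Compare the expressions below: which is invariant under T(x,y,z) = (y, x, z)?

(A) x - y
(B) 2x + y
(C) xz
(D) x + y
D

Apply T(x,y,z) = (y, x, z) to each option, i.e. replace (x, y, z) by the transformed coordinates.
Substitute the transformed coordinates into each option and compare with the original:
(A) x - y  ->  (y) - (x) = -x + y   [differs from x - y: not invariant]
(B) 2x + y  ->  2(y) + (x) = x + 2y   [differs from 2x + y: not invariant]
(C) xz  ->  (y)(z) = yz   [differs from xz: not invariant]
(D) x + y  ->  (y) + (x) = x + y   [equals x + y: invariant]

Only option (D), x + y, is unchanged by the transformation.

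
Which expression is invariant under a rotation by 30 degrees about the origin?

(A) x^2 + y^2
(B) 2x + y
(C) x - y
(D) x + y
A

A rotation by 30 degrees sends (x, y) to (sqrt(3)x/2 - y/2, x/2 + sqrt(3)y/2).
Substitute the transformed coordinates into each option and compare with the original:
(A) x^2 + y^2  ->  (sqrt(3)x/2 - y/2)^2 + (x/2 + sqrt(3)y/2)^2 = x^2 + y^2   [equals x^2 + y^2: invariant]
(B) 2x + y  ->  2(sqrt(3)x/2 - y/2) + (x/2 + sqrt(3)y/2) = x/2 + sqrt(3)x - y + sqrt(3)y/2   [differs from 2x + y: not invariant]
(C) x - y  ->  (sqrt(3)x/2 - y/2) - (x/2 + sqrt(3)y/2) = -x/2 + sqrt(3)x/2 - sqrt(3)y/2 - y/2   [differs from x - y: not invariant]
(D) x + y  ->  (sqrt(3)x/2 - y/2) + (x/2 + sqrt(3)y/2) = x/2 + sqrt(3)x/2 - y/2 + sqrt(3)y/2   [differs from x + y: not invariant]

Only option (A), x^2 + y^2, is unchanged by the transformation.
Geometrically, x^2 + y^2 is the squared distance from the origin, which every rotation about the origin preserves.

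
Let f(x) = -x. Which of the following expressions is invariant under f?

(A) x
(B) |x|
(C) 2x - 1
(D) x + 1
B

For f(x) = -x:
Applying f replaces x by -x. Since |-x| = |x|, the absolute value is unchanged by f, whereas x -> -x, 2x - 1 -> -2x - 1 and x + 1 -> -x + 1 all change.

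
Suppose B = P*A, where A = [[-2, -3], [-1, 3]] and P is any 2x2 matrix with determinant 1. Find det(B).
-9

By the multiplicative property of determinants, det(B) = det(P*A) = det(P) * det(A) = det(A),
so the determinant is invariant under multiplication by any determinant-1 matrix; we just need det(A).

det(A) = (-2)(3) - (-3)(-1) = -6 - 3 = -9

Therefore det(B) = 1 * (-9) = -9.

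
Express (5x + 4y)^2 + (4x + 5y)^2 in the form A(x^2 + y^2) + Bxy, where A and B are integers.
41(x^2 + y^2) + 80xy

Expanding: (5x + 4y)^2 = 25x^2 + 40xy + 16y^2
(4x + 5y)^2 = 16x^2 + 40xy + 25y^2
Sum = (25+16)(x^2+y^2) + 80xy = 41(x^2 + y^2) + 80xy
This is symmetric in x and y.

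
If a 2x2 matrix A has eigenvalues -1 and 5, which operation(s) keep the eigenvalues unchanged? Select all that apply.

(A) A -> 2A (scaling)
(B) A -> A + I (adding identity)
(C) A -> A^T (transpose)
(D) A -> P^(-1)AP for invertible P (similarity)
C and D

Eigenvalues are preserved by:
1. Similarity transformations: A -> P^(-1)AP (same characteristic polynomial)
2. Transpose: A^T has the same eigenvalues as A

Eigenvalues are NOT preserved by:
- Adding identity: eigenvalues become -1+1, 5+1
- Scaling: eigenvalues become -2, 10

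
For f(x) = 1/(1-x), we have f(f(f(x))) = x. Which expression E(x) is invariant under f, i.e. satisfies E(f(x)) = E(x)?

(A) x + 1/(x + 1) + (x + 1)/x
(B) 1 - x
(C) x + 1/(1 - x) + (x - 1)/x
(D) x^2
C

Replace x by f(x) = 1/(1 - x) in each option and simplify. As a quick numerical cross-check, also compare E(4) with E(f(4)) = E(-1/3).

(A) x + 1/(x + 1) + (x + 1)/x  ->  (1/(1 - x)) + 1/((1/(1 - x)) + 1) + ((1/(1 - x)) + 1)/(1/(1 - x)) = (-x^3 + 6x^2 - 11x + 7)/(x^2 - 3x + 2); check: E(4) = 109/20 but E(-1/3) = -5/6.   [not invariant]
(B) 1 - x  ->  1 - (1/(1 - x)) = x/(x - 1); check: E(4) = -3 but E(-1/3) = 4/3.   [not invariant]
(C) x + 1/(1 - x) + (x - 1)/x  ->  (1/(1 - x)) + 1/(1 - (1/(1 - x))) + ((1/(1 - x)) - 1)/(1/(1 - x)), which simplifies back to x + 1/(1 - x) + (x - 1)/x; check: E(4) = 53/12, E(-1/3) = 53/12.   [invariant]
(D) x^2  ->  (1/(1 - x))^2 = (x - 1)^(-2); check: E(4) = 16 but E(-1/3) = 1/9.   [not invariant]

Only (C) is unchanged. Indeed f(f(x)) = 1/(1 - 1/(1-x)) = (1-x)/(-x) = (x-1)/x, so E(x) = x + f(x) + f(f(x)) is the sum over the whole 3-cycle; applying f just permutes the three terms cyclically (x -> f(x) -> f(f(x)) -> x), leaving the sum unchanged.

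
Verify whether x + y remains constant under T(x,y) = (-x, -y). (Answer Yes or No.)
No

Substitute T(x,y) = (-x, -y) into the expression and compare with the original.

Original: x + y
After applying T: (-x) + (-y) = -x - y

This differs from the original x + y (difference: -2x - 2y), so the expression is NOT invariant.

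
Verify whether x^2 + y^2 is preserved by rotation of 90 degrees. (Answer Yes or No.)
Yes

Applying rotation by 90 degrees: x' = x*cos(90 degrees) - y*sin(90 degrees) = -y, y' = x*sin(90 degrees) + y*cos(90 degrees) = x

Substituting into x^2 + y^2:
(-y)^2 + (x)^2
= x^2 + y^2

This equals the original expression x^2 + y^2, so it IS invariant.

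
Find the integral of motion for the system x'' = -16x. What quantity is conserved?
E = (x')^2 + 16x^2

Multiply the equation by x':
x' * x'' = -16x * x'
The left side is d/dt[(x')^2/2] and the right side is d/dt[-16x^2/2], so
d/dt[(x')^2/2 + 16x^2/2] = 0, i.e. (x')^2/2 + 16x^2/2 = constant.
Multiplying by 2, the integral of motion is E = (x')^2 + 16x^2.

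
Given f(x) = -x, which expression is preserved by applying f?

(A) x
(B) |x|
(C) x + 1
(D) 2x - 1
B

For f(x) = -x:
Applying f replaces x by -x. Since |-x| = |x|, the absolute value is unchanged by f, whereas x -> -x, 2x - 1 -> -2x - 1 and x + 1 -> -x + 1 all change.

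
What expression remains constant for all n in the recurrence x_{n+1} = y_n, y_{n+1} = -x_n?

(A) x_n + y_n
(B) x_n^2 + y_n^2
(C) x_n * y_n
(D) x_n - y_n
B

For the recurrence x_{n+1} = y_n, y_{n+1} = -x_n:

x_{n+1}^2 + y_{n+1}^2 = y_n^2 + (-x_n)^2 = x_n^2 + y_n^2
The sum of squares is conserved (like energy in a harmonic oscillator).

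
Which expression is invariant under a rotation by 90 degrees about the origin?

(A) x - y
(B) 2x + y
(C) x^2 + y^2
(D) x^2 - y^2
C

A rotation by 90 degrees sends (x, y) to (-y, x).
Substitute the transformed coordinates into each option and compare with the original:
(A) x - y  ->  (-y) - (x) = -x - y   [differs from x - y: not invariant]
(B) 2x + y  ->  2(-y) + (x) = x - 2y   [differs from 2x + y: not invariant]
(C) x^2 + y^2  ->  (-y)^2 + (x)^2 = x^2 + y^2   [equals x^2 + y^2: invariant]
(D) x^2 - y^2  ->  (-y)^2 - (x)^2 = -x^2 + y^2   [differs from x^2 - y^2: not invariant]

Only option (C), x^2 + y^2, is unchanged by the transformation.
Geometrically, x^2 + y^2 is the squared distance from the origin, which every rotation about the origin preserves.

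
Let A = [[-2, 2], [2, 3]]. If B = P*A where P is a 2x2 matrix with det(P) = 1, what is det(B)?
-10

By the multiplicative property of determinants, det(B) = det(P*A) = det(P) * det(A) = det(A),
so the determinant is invariant under multiplication by any determinant-1 matrix; we just need det(A).

det(A) = (-2)(3) - (2)(2) = -6 - 4 = -10

Therefore det(B) = 1 * (-10) = -10.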